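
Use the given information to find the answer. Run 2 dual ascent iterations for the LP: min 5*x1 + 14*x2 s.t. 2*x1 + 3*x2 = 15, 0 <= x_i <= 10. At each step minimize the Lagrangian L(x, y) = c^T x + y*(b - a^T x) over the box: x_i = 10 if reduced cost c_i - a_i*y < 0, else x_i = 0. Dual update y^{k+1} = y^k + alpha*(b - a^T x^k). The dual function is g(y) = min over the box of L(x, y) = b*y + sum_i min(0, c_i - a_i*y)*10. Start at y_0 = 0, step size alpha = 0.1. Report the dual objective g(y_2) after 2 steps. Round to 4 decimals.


Dual ascent for LP: min 5*x1 + 14*x2, 2*x1 + 3*x2 = 15, 0 <= x_i <= 10
Step 1: y^k = 0.0, reduced costs: (5.0, 14.0)
  x^k = (0.0, 0.0), subgradient = b - a^T x = 15.0
  y^{k+1} = 0.0 + 0.1*15.0 = 1.5
Step 2: y^k = 1.5, reduced costs: (2.0, 9.5)
  x^k = (0.0, 0.0), subgradient = b - a^T x = 15.0
  y^{k+1} = 1.5 + 0.1*15.0 = 3.0
Dual objective at y_2 = 3.0: reduced costs (-1.0, 5.0), box minimizer x = (10.0, 0.0)
g(y_2) = b*y + (c1 - a1*y)*x1 + (c2 - a2*y)*x2 = 15*3.0 + (-1.0)*10.0 + 5.0*0.0 = 45.0 - 10.0 + 0.0 = 35.0


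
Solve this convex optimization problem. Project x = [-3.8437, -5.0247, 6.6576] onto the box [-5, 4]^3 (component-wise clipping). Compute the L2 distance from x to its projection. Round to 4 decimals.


Project each component onto [-5, 4].
clip(-3.8437) = -3.8437, clip(-5.0247) = -5.0, clip(6.6576) = 4.0
Projection = [-3.8437, -5.0, 4.0]
Squared diffs: [0.0, 0.0006, 7.0628]
Distance = sqrt(7.0634) = 2.6577


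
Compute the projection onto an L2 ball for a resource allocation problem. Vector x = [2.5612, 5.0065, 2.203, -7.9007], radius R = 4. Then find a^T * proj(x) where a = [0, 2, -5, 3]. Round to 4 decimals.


Step 1: Compute ||x|| (intermediates to 6 decimals).
||x|| = sqrt(2.5612^2 + 5.0065^2 + 2.203^2 + (-7.9007)^2) = 9.944801
Step 2: Project.
Since ||x|| > R, scale = R/||x|| = 4/9.944801 = 0.40222, proj(x) = scale * x
proj(x) = [1.030166, 2.013714, 0.886091, -3.17782]
Step 3: Dot product.
a^T * proj(x) = 0*1.030166 + 2*2.013714 - 5*0.886091 + 3*(-3.17782) = -9.9365


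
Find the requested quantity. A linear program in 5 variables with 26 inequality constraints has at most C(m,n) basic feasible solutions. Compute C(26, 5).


Each vertex corresponds to some choice of n active constraints out of m, so the number of vertices is at most C(m, n) = m! / (n!(m-n)!).
m = 26, n = 5
Numerator: 26 * 25 * 24 * 23 * 22
Denominator: 5! = 120
C(26, 5) = 65780


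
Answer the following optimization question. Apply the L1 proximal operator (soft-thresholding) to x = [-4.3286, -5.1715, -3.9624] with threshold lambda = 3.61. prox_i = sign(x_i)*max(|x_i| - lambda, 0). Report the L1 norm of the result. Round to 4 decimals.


Soft-thresholding with lambda = 3.61:
prox(-4.3286) = sign(-4.3286)*max(|-4.3286| - 3.61, 0) = -0.7186
prox(-5.1715) = sign(-5.1715)*max(|-5.1715| - 3.61, 0) = -1.5615
prox(-3.9624) = sign(-3.9624)*max(|-3.9624| - 3.61, 0) = -0.3524
prox(x) = [-0.7186, -1.5615, -0.3524]
||prox(x)||_1 = 0.7186 + 1.5615 + 0.3524 = 2.6325


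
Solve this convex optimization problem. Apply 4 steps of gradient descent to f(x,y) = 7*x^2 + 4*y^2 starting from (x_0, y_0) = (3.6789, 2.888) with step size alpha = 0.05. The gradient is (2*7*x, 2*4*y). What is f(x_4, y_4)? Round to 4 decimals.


Gradient descent on f(x,y) = 7*x^2 + 4*y^2.
Starting point: (3.6789, 2.888), alpha = 0.05
Step 1: grad_x = 2*7*3.6789 = 51.5046, grad_y = 2*4*2.888 = 23.104
  x_1 = 3.6789 - 0.05*51.5046 = 1.1037
  y_1 = 2.888 - 0.05*23.104 = 1.7328
Step 2: grad_x = 2*7*1.1037 = 15.4514, grad_y = 2*4*1.7328 = 13.8624
  x_2 = 1.1037 - 0.05*15.4514 = 0.3311
  y_2 = 1.7328 - 0.05*13.8624 = 1.0397
Step 3: grad_x = 2*7*0.3311 = 4.6354, grad_y = 2*4*1.0397 = 8.3174
  x_3 = 0.3311 - 0.05*4.6354 = 0.0993
  y_3 = 1.0397 - 0.05*8.3174 = 0.6238
Step 4: grad_x = 2*7*0.0993 = 1.3906, grad_y = 2*4*0.6238 = 4.9905
  x_4 = 0.0993 - 0.05*1.3906 = 0.0298
  y_4 = 0.6238 - 0.05*4.9905 = 0.3743
f(0.0298, 0.3743) = 7*0.0298^2 + 4*0.3743^2 = 0.5666


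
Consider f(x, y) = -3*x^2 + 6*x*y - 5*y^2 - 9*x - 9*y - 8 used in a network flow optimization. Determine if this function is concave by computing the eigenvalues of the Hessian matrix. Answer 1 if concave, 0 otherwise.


The Hessian of f(x,y) = -3*x^2 + 6*x*y - 5*y^2 - 9*x - 9*y - 8 is:
H = [[-6, 6], [6, -10]]
Trace = -6 - 10 = -16
Determinant = -6*-10 - (6)^2 = 24
Discriminant = (-16)^2 - 4*24 = 160.0
Eigenvalues: lambda_1 = -14.3246, lambda_2 = -1.6754
The function is concave.

1


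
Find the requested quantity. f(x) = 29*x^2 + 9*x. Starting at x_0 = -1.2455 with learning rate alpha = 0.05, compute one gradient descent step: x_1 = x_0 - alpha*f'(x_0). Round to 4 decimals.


We compute the gradient at x_0 and apply the update.
f'(x) = 58*x + 9
f'(-1.2455) = 58*-1.2455 + 9 = -63.239
x_1 = -1.2455 - 0.05*-63.239 = 1.9165


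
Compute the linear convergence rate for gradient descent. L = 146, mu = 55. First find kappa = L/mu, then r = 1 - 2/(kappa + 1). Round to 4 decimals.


Step 1: Compute the condition number.
kappa = L/mu = 146/55 = 2.6545
Step 2: Compute the convergence rate.
r = 1 - 2/(kappa + 1) = 1 - 2*mu/(L + mu) = (L - mu)/(L + mu) = 91/201 = 0.4527


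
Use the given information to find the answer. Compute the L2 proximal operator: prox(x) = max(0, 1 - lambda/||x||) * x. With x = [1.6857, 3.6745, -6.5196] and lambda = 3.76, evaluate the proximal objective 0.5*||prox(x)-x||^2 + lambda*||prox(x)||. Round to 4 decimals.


Step 1: Compute ||x||.
||x|| = 7.6713
Step 2: Compute scaling factor.
scale = max(0, 1 - 3.76/7.6713) = 0.5099
Step 3: prox(x) = [0.8595, 1.8735, -3.3241]
||prox(x)|| = 3.9113
Step 4: Proximal objective.
0.5*||prox-x||^2 = 7.0688
lambda*||prox|| = 14.7065
Total = 21.7753


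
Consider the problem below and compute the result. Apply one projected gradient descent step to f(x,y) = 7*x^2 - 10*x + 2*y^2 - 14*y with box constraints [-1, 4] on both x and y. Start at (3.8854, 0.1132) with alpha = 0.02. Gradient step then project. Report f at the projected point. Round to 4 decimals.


Step 1: Compute gradient at (3.8854, 0.1132).
grad_x = 2*7*3.8854 - 10 = 44.3956
grad_y = 2*2*0.1132 - 14 = -13.5472
Step 2: Gradient step.
x_raw = 3.8854 - 0.02*44.3956 = 2.9975
y_raw = 0.1132 - 0.02*-13.5472 = 0.3841
Step 3: Project onto [-1, 4].
x_proj = clip(2.9975) = 2.9975
y_proj = clip(0.3841) = 0.3841
Step 4: Evaluate f.
f(2.9975, 0.3841) = 27.8368


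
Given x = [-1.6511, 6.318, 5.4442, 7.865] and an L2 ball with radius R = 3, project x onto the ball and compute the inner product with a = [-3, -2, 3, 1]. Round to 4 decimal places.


Step 1: Compute ||x|| (intermediates to 6 decimals).
||x|| = sqrt((-1.6511)^2 + 6.318^2 + 5.4442^2 + 7.865^2) = 11.581917
Step 2: Project.
Since ||x|| > R, scale = R/||x|| = 3/11.581917 = 0.259024, proj(x) = scale * x
proj(x) = [-0.427675, 1.636514, 1.410178, 2.037224]
Step 3: Dot product.
a^T * proj(x) = -3*(-0.427675) - 2*1.636514 + 3*1.410178 + 1*2.037224 = 4.2778


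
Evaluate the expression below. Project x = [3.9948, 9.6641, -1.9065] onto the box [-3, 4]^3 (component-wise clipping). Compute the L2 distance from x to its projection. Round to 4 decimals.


Project each component onto [-3, 4].
clip(3.9948) = 3.9948, clip(9.6641) = 4.0, clip(-1.9065) = -1.9065
Projection = [3.9948, 4.0, -1.9065]
Squared diffs: [0.0, 32.082, 0.0]
Distance = sqrt(32.082) = 5.6641


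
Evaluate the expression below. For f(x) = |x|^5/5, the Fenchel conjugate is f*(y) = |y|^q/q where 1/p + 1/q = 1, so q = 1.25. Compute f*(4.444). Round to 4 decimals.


The conjugate exponent q satisfies 1/p + 1/q = 1.
p = 5, so q = 5/(5 - 1) = 1.25
|y|^q = 4.444^1.25 = 6.4523
f*(4.444) = 6.4523 / 1.25 = 5.1619


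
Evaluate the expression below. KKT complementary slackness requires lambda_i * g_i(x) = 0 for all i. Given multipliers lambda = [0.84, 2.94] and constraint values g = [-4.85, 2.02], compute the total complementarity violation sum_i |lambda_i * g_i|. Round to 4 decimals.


KKT complementary slackness check:
lambda_1 * g_1 = 0.84 * -4.85 = -4.074
lambda_2 * g_2 = 2.94 * 2.02 = 5.9388
Total violation = 4.074 + 5.9388 = 10.0128


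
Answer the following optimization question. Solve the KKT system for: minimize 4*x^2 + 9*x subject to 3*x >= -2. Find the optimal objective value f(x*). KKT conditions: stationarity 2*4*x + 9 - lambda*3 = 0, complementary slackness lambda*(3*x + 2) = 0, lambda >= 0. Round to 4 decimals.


Step 1: Try lambda = 0 (constraint inactive).
x_unc = -9/(2*4) = -1.125
Check: 3*-1.125 = -3.375 < -2 -- violated!
Step 2: Constraint must be active: 3*x = -2
x* = -2/3 = -0.6667 (rounded; the exact value -2/3 is used below)
lambda = (2*4*(-2/3) + 9)/3 = 1.2222
Step 3: Compute optimal value.
f(x*) = 4*(-2/3)^2 + 9*(-2/3) = -4.2222


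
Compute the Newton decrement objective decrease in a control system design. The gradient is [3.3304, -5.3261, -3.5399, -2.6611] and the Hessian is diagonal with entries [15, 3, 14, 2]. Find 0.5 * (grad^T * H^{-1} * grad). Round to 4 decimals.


Step 1: H is diagonal, so H^(-1) * g = [0.222, -1.7754, -0.2529, -1.3306].
Step 2: g^T H^(-1) g = sum_i g_i^2 / H_ii
  = (3.3304)^2/15 + (-5.3261)^2/3 + (-3.5399)^2/14 + (-2.6611)^2/2
  = 0.7394 + 9.4558 + 0.8951 + 3.5407 = 14.631
Step 3: Objective decrease = 0.5 * g^T H^(-1) g = 7.3155


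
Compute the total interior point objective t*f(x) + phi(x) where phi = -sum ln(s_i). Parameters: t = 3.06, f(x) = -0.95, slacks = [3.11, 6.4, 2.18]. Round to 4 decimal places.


Step 1: Compute log-barrier.
ln values: [1.1346, 1.8563, 0.7793]
phi = -(1.1346 + 1.8563 + 0.7793) = -3.7702
Step 2: Compute augmented objective.
t*f(x) = 3.06*-0.95 = -2.907
Total = -2.907 - 3.7702 = -6.6772


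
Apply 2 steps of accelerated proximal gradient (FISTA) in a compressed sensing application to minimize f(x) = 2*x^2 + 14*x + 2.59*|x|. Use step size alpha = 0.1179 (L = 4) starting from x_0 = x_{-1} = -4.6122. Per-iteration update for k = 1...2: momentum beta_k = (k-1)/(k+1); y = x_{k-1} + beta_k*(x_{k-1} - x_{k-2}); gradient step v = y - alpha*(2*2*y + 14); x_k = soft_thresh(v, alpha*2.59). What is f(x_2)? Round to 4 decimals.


FISTA on f(x) = 2*x^2 + 14*x + 2.59*|x|
L = 4, alpha = 0.1179
Iteration 1: beta = 0.0, y = -4.6122 + 0.0*(-4.6122 + 4.6122) = -4.6122
  grad(y) = -4.4488, v = y - alpha*grad = -4.0877
  prox(v) = soft_thresh(-4.0877, 0.3054) = -3.7823
Iteration 2: beta = 0.3333, y = -3.7823 + 0.3333*(-3.7823 + 4.6122) = -3.5057
  grad(y) = -0.0228, v = y - alpha*grad = -3.503
  prox(v) = soft_thresh(-3.503, 0.3054) = -3.1977
f(x_2) = 2*(-3.1977)^2 + 14*(-3.1977) + 2.59*|-3.1977| = -16.0353


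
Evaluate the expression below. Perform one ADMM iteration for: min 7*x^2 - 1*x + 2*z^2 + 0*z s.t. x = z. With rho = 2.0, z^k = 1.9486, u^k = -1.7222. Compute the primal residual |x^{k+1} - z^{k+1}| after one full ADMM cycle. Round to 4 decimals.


ADMM iteration with rho = 2.0, z^k = 1.9486, u^k = -1.7222
Step 1: x-update.
Minimize 7*x^2 - 1*x + (2.0/2)*(x - 1.9486 - 1.7222)^2
FOC: (2*7 + 2.0)*x = 1 + 2.0*(1.9486 + 1.7222)
x^{k+1} = 0.5214
Step 2: z-update.
Minimize 2*z^2 + 0*z + (2.0/2)*(0.5214 - z - 1.7222)^2
FOC: (2*2 + 2.0)*z = 0 + 2.0*(0.5214 - 1.7222)
z^{k+1} = -0.4003
Step 3: u-update.
u^{k+1} = -1.7222 + 0.5214 + 0.4003 = -0.8006
Step 4: Primal residual = |0.5214 + 0.4003| = 0.9216


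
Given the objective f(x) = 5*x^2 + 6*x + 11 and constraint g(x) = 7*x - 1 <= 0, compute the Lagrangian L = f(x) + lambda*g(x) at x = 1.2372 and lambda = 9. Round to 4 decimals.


Step 1: Evaluate f(x).
f(1.2372) = 5*1.2372^2 + 6*1.2372 + 11 = 26.0765
Step 2: Evaluate g(x).
g(1.2372) = 7*1.2372 - 1 = 7.6604
Step 3: Compute Lagrangian.
L = 26.0765 + 9*7.6604 = 95.0201


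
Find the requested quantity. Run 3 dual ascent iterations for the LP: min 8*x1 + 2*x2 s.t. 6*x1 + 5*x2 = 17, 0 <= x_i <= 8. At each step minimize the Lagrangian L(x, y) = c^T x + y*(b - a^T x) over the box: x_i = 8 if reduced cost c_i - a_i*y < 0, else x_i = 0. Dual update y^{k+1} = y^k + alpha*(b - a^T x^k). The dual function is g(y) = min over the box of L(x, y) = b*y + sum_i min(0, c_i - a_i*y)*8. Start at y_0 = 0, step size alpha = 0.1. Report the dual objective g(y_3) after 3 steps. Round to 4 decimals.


Dual ascent for LP: min 8*x1 + 2*x2, 6*x1 + 5*x2 = 17, 0 <= x_i <= 8
Step 1: y^k = 0.0, reduced costs: (8.0, 2.0)
  x^k = (0.0, 0.0), subgradient = b - a^T x = 17.0
  y^{k+1} = 0.0 + 0.1*17.0 = 1.7
Step 2: y^k = 1.7, reduced costs: (-2.2, -6.5)
  x^k = (8.0, 8.0), subgradient = b - a^T x = -71.0
  y^{k+1} = 1.7 + 0.1*-71.0 = -5.4
Step 3: y^k = -5.4, reduced costs: (40.4, 29.0)
  x^k = (0.0, 0.0), subgradient = b - a^T x = 17.0
  y^{k+1} = -5.4 + 0.1*17.0 = -3.7
Dual objective at y_3 = -3.7: reduced costs (30.2, 20.5), box minimizer x = (0.0, 0.0)
g(y_3) = b*y + (c1 - a1*y)*x1 + (c2 - a2*y)*x2 = 17*(-3.7) + 30.2*0.0 + 20.5*0.0 = -62.9 + 0.0 + 0.0 = -62.9


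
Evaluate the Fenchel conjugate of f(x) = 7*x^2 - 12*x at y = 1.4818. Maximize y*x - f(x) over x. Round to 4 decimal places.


f*(y) = sup_x {y*x - a*x^2 - b*x} = sup_x {(y-b)*x - a*x^2}
FOC: (y - b) - 2a*x = 0 => x* = (y - b)/(2a)
x* = (1.4818 + 12)/(2*7) = 0.963
f*(1.4818) = (y-b)^2/(4a) = (1.4818 + 12)^2/(4*7)
= 181.7589/28 = 6.4914


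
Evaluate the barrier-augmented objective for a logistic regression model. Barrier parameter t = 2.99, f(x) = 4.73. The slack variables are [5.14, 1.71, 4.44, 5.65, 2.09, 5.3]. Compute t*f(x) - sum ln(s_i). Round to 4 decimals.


Step 1: Compute log-barrier.
ln values: [1.6371, 0.5365, 1.4907, 1.7317, 0.7372, 1.6677]
phi = -(1.6371 + 0.5365 + 1.4907 + 1.7317 + 0.7372 + 1.6677) = -7.8007
Step 2: Compute augmented objective.
t*f(x) = 2.99*4.73 = 14.1427
Total = 14.1427 - 7.8007 = 6.342


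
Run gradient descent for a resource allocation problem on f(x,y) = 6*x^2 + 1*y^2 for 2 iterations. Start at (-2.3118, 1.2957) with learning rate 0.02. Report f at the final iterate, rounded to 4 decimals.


Gradient descent on f(x,y) = 6*x^2 + 1*y^2.
Starting point: (-2.3118, 1.2957), alpha = 0.02
Step 1: grad_x = 2*6*-2.3118 = -27.7416, grad_y = 2*1*1.2957 = 2.5914
  x_1 = -2.3118 - 0.02*-27.7416 = -1.757
  y_1 = 1.2957 - 0.02*2.5914 = 1.2439
Step 2: grad_x = 2*6*-1.757 = -21.0836, grad_y = 2*1*1.2439 = 2.4877
  x_2 = -1.757 - 0.02*-21.0836 = -1.3353
  y_2 = 1.2439 - 0.02*2.4877 = 1.1941
f(-1.3353, 1.1941) = 6*(-1.3353)^2 + 1*1.1941^2 = 12.124


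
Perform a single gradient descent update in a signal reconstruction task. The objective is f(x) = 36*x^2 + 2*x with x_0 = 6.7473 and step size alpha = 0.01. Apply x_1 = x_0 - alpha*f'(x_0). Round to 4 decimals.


We compute the gradient at x_0 and apply the update.
f'(x) = 72*x + 2
f'(6.7473) = 72*6.7473 + 2 = 487.8056
x_1 = 6.7473 - 0.01*487.8056 = 1.8692


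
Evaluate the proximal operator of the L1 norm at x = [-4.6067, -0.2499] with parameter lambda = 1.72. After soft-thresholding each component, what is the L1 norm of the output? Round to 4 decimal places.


Soft-thresholding with lambda = 1.72:
prox(-4.6067) = sign(-4.6067)*max(|-4.6067| - 1.72, 0) = -2.8867
prox(-0.2499) = sign(-0.2499)*max(|-0.2499| - 1.72, 0) = 0.0
prox(x) = [-2.8867, 0.0]
||prox(x)||_1 = 2.8867 + 0.0 = 2.8867


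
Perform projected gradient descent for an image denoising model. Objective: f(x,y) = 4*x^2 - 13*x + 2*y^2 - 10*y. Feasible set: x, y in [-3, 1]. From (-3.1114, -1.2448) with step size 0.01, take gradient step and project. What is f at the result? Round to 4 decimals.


Step 1: Compute gradient at (-3.1114, -1.2448).
grad_x = 2*4*-3.1114 - 13 = -37.8912
grad_y = 2*2*-1.2448 - 10 = -14.9792
Step 2: Gradient step.
x_raw = -3.1114 - 0.01*-37.8912 = -2.7325
y_raw = -1.2448 - 0.01*-14.9792 = -1.095
Step 3: Project onto [-3, 1].
x_proj = clip(-2.7325) = -2.7325
y_proj = clip(-1.095) = -1.095
Step 4: Evaluate f.
f(-2.7325, -1.095) = 78.7365


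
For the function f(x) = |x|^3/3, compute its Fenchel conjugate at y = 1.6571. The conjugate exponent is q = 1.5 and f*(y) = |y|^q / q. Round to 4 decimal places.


The conjugate exponent q satisfies 1/p + 1/q = 1.
p = 3, so q = 3/(3 - 1) = 1.5
|y|^q = 1.6571^1.5 = 2.1332
f*(1.6571) = 2.1332 / 1.5 = 1.4221


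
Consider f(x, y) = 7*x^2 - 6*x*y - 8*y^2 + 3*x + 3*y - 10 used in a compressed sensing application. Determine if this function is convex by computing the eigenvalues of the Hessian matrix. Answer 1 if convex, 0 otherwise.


The Hessian of f(x,y) = 7*x^2 - 6*x*y - 8*y^2 + 3*x + 3*y - 10 is:
H = [[14, -6], [-6, -16]]
Trace = 14 - 16 = -2
Determinant = 14*-16 - (-6)^2 = -260
Discriminant = (-2)^2 - 4*-260 = 1044.0
Eigenvalues: lambda_1 = -17.1555, lambda_2 = 15.1555
The function is not convex.

0


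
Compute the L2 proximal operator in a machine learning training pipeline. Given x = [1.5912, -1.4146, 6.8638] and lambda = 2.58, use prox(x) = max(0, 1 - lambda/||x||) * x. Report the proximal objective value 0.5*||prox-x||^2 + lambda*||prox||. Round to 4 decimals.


Step 1: Compute ||x||.
||x|| = 7.1864
Step 2: Compute scaling factor.
scale = max(0, 1 - 2.58/7.1864) = 0.641
Step 3: prox(x) = [1.0199, -0.9067, 4.3996]
||prox(x)|| = 4.6064
Step 4: Proximal objective.
0.5*||prox-x||^2 = 3.3282
lambda*||prox|| = 11.8845
Total = 15.2128


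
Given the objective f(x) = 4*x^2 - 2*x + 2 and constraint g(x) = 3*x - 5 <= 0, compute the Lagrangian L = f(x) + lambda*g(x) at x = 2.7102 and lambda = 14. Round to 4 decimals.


Step 1: Evaluate f(x).
f(2.7102) = 4*2.7102^2 - 2*2.7102 + 2 = 25.9603
Step 2: Evaluate g(x).
g(2.7102) = 3*2.7102 - 5 = 3.1306
Step 3: Compute Lagrangian.
L = 25.9603 + 14*3.1306 = 69.7887


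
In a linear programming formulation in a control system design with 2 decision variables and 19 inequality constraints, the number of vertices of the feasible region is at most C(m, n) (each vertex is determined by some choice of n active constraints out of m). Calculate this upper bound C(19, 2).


Each vertex corresponds to some choice of n active constraints out of m, so the number of vertices is at most C(m, n) = m! / (n!(m-n)!).
m = 19, n = 2
Numerator: 19 * 18
Denominator: 2! = 2
C(19, 2) = 171


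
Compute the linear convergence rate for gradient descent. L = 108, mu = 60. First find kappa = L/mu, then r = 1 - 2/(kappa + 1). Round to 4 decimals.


Step 1: Compute the condition number.
kappa = L/mu = 108/60 = 1.8
Step 2: Compute the convergence rate.
r = 1 - 2/(kappa + 1) = 1 - 2*mu/(L + mu) = (L - mu)/(L + mu) = 48/168 = 0.2857


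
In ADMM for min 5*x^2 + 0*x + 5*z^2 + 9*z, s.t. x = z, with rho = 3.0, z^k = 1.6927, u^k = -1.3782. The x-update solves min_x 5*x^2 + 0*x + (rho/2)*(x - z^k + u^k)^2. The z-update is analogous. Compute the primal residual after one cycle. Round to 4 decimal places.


ADMM iteration with rho = 3.0, z^k = 1.6927, u^k = -1.3782
Step 1: x-update.
Minimize 5*x^2 + 0*x + (3.0/2)*(x - 1.6927 - 1.3782)^2
FOC: (2*5 + 3.0)*x = 0 + 3.0*(1.6927 + 1.3782)
x^{k+1} = 0.7087
Step 2: z-update.
Minimize 5*z^2 + 9*z + (3.0/2)*(0.7087 - z - 1.3782)^2
FOC: (2*5 + 3.0)*z = -9 + 3.0*(0.7087 - 1.3782)
z^{k+1} = -0.8468
Step 3: u-update.
u^{k+1} = -1.3782 + 0.7087 + 0.8468 = 0.1773
Step 4: Primal residual = |0.7087 + 0.8468| = 1.5555


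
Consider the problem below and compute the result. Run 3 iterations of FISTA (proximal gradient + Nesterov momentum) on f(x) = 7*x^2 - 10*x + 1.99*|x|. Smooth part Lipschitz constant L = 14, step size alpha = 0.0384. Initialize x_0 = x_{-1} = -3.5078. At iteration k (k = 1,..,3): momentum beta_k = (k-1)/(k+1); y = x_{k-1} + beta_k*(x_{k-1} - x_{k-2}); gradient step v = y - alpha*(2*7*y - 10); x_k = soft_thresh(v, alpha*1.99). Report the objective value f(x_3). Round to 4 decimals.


FISTA on f(x) = 7*x^2 - 10*x + 1.99*|x|
L = 14, alpha = 0.0384
Iteration 1: beta = 0.0, y = -3.5078 + 0.0*(-3.5078 + 3.5078) = -3.5078
  grad(y) = -59.1092, v = y - alpha*grad = -1.238
  prox(v) = soft_thresh(-1.238, 0.0764) = -1.1616
Iteration 2: beta = 0.3333, y = -1.1616 + 0.3333*(-1.1616 + 3.5078) = -0.3795
  grad(y) = -15.3133, v = y - alpha*grad = 0.2085
  prox(v) = soft_thresh(0.2085, 0.0764) = 0.1321
Iteration 3: beta = 0.5, y = 0.1321 + 0.5*(0.1321 + 1.1616) = 0.7789
  grad(y) = 0.9051, v = y - alpha*grad = 0.7442
  prox(v) = soft_thresh(0.7442, 0.0764) = 0.6678
f(x_3) = 7*0.6678^2 - 10*0.6678 + 1.99*|0.6678| = -2.2274


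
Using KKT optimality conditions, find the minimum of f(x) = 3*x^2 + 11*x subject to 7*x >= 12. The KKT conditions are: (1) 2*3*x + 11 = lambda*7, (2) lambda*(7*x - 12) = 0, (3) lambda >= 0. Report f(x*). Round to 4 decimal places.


Step 1: Try lambda = 0 (constraint inactive).
x_unc = -11/(2*3) = -1.8333
Check: 7*-1.8333 = -12.8331 < 12 -- violated!
Step 2: Constraint must be active: 7*x = 12
x* = 12/7 = 1.7143 (rounded; the exact value 12/7 is used below)
lambda = (2*3*(12/7) + 11)/7 = 3.0408
Step 3: Compute optimal value.
f(x*) = 3*(12/7)^2 + 11*(12/7) = 27.6735


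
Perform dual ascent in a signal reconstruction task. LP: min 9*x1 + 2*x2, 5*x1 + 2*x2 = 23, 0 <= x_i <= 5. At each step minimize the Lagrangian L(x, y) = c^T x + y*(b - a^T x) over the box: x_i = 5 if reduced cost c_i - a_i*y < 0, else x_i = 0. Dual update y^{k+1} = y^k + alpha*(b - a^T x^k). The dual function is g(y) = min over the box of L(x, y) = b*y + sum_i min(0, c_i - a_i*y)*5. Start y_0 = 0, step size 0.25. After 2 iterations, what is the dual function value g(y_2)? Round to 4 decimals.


Dual ascent for LP: min 9*x1 + 2*x2, 5*x1 + 2*x2 = 23, 0 <= x_i <= 5
Step 1: y^k = 0.0, reduced costs: (9.0, 2.0)
  x^k = (0.0, 0.0), subgradient = b - a^T x = 23.0
  y^{k+1} = 0.0 + 0.25*23.0 = 5.75
Step 2: y^k = 5.75, reduced costs: (-19.75, -9.5)
  x^k = (5.0, 5.0), subgradient = b - a^T x = -12.0
  y^{k+1} = 5.75 + 0.25*-12.0 = 2.75
Dual objective at y_2 = 2.75: reduced costs (-4.75, -3.5), box minimizer x = (5.0, 5.0)
g(y_2) = b*y + (c1 - a1*y)*x1 + (c2 - a2*y)*x2 = 23*2.75 + (-4.75)*5.0 + (-3.5)*5.0 = 63.25 - 23.75 - 17.5 = 22.0


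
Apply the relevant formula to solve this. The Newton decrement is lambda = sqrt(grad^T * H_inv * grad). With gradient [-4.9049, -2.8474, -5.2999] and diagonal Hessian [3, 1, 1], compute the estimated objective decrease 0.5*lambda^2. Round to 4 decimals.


Step 1: H is diagonal, so H^(-1) * g = [-1.635, -2.8474, -5.2999].
Step 2: g^T H^(-1) g = sum_i g_i^2 / H_ii
  = (-4.9049)^2/3 + (-2.8474)^2/1 + (-5.2999)^2/1
  = 8.0193 + 8.1077 + 28.0889 = 44.216
Step 3: Objective decrease = 0.5 * g^T H^(-1) g = 22.108


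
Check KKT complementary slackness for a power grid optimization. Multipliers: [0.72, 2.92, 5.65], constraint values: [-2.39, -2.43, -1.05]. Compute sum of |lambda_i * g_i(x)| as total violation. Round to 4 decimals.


KKT complementary slackness check:
lambda_1 * g_1 = 0.72 * -2.39 = -1.7208
lambda_2 * g_2 = 2.92 * -2.43 = -7.0956
lambda_3 * g_3 = 5.65 * -1.05 = -5.9325
Total violation = 1.7208 + 7.0956 + 5.9325 = 14.7489


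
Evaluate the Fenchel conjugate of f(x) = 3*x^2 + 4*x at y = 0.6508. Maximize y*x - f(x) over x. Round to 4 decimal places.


f*(y) = sup_x {y*x - a*x^2 - b*x} = sup_x {(y-b)*x - a*x^2}
FOC: (y - b) - 2a*x = 0 => x* = (y - b)/(2a)
x* = (0.6508 - 4)/(2*3) = -0.5582
f*(0.6508) = (y-b)^2/(4a) = (0.6508 - 4)^2/(4*3)
= 11.2171/12 = 0.9348


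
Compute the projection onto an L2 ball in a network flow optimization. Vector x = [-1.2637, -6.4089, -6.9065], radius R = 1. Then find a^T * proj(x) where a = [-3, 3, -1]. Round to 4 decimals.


Step 1: Compute ||x|| (intermediates to 6 decimals).
||x|| = sqrt((-1.2637)^2 + (-6.4089)^2 + (-6.9065)^2) = 9.506349
Step 2: Project.
Since ||x|| > R, scale = R/||x|| = 1/9.506349 = 0.105193, proj(x) = scale * x
proj(x) = [-0.132932, -0.674171, -0.726515]
Step 3: Dot product.
a^T * proj(x) = -3*(-0.132932) + 3*(-0.674171) - 1*(-0.726515) = -0.8972


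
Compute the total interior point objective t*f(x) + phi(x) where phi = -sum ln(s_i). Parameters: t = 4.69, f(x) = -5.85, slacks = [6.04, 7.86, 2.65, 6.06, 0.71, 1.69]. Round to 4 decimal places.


Step 1: Compute log-barrier.
ln values: [1.7984, 2.0618, 0.9746, 1.8017, -0.3425, 0.5247]
phi = -(1.7984 + 2.0618 + 0.9746 + 1.8017 - 0.3425 + 0.5247) = -6.8187
Step 2: Compute augmented objective.
t*f(x) = 4.69*-5.85 = -27.4365
Total = -27.4365 - 6.8187 = -34.2552


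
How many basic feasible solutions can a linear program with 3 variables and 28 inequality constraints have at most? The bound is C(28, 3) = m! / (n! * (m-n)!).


Each vertex corresponds to some choice of n active constraints out of m, so the number of vertices is at most C(m, n) = m! / (n!(m-n)!).
m = 28, n = 3
Numerator: 28 * 27 * 26
Denominator: 3! = 6
C(28, 3) = 3276


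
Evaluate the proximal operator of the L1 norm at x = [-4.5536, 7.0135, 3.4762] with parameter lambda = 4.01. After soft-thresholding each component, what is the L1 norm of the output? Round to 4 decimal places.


Soft-thresholding with lambda = 4.01:
prox(-4.5536) = sign(-4.5536)*max(|-4.5536| - 4.01, 0) = -0.5436
prox(7.0135) = sign(7.0135)*max(|7.0135| - 4.01, 0) = 3.0035
prox(3.4762) = sign(3.4762)*max(|3.4762| - 4.01, 0) = 0.0
prox(x) = [-0.5436, 3.0035, 0.0]
||prox(x)||_1 = 0.5436 + 3.0035 + 0.0 = 3.5471


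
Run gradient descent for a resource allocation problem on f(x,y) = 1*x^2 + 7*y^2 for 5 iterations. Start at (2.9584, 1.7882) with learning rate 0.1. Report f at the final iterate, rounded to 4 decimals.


Gradient descent on f(x,y) = 1*x^2 + 7*y^2.
Starting point: (2.9584, 1.7882), alpha = 0.1
Step 1: grad_x = 2*1*2.9584 = 5.9168, grad_y = 2*7*1.7882 = 25.0348
  x_1 = 2.9584 - 0.1*5.9168 = 2.3667
  y_1 = 1.7882 - 0.1*25.0348 = -0.7153
Step 2: grad_x = 2*1*2.3667 = 4.7334, grad_y = 2*7*-0.7153 = -10.0139
  x_2 = 2.3667 - 0.1*4.7334 = 1.8934
  y_2 = -0.7153 - 0.1*-10.0139 = 0.2861
Step 3: grad_x = 2*1*1.8934 = 3.7868, grad_y = 2*7*0.2861 = 4.0056
  x_3 = 1.8934 - 0.1*3.7868 = 1.5147
  y_3 = 0.2861 - 0.1*4.0056 = -0.1144
Step 4: grad_x = 2*1*1.5147 = 3.0294, grad_y = 2*7*-0.1144 = -1.6022
  x_4 = 1.5147 - 0.1*3.0294 = 1.2118
  y_4 = -0.1144 - 0.1*-1.6022 = 0.0458
Step 5: grad_x = 2*1*1.2118 = 2.4235, grad_y = 2*7*0.0458 = 0.6409
  x_5 = 1.2118 - 0.1*2.4235 = 0.9694
  y_5 = 0.0458 - 0.1*0.6409 = -0.0183
f(0.9694, -0.0183) = 1*0.9694^2 + 7*(-0.0183)^2 = 0.9421


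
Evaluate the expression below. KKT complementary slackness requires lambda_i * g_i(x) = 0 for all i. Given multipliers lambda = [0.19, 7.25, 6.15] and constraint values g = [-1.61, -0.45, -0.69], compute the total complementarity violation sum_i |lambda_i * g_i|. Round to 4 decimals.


KKT complementary slackness check:
lambda_1 * g_1 = 0.19 * -1.61 = -0.3059
lambda_2 * g_2 = 7.25 * -0.45 = -3.2625
lambda_3 * g_3 = 6.15 * -0.69 = -4.2435
Total violation = 0.3059 + 3.2625 + 4.2435 = 7.8119


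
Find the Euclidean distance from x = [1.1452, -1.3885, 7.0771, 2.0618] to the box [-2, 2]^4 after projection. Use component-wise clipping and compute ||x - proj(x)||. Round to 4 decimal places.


Project each component onto [-2, 2].
clip(1.1452) = 1.1452, clip(-1.3885) = -1.3885, clip(7.0771) = 2.0, clip(2.0618) = 2.0
Projection = [1.1452, -1.3885, 2.0, 2.0]
Squared diffs: [0.0, 0.0, 25.7769, 0.0038]
Distance = sqrt(25.7807) = 5.0775


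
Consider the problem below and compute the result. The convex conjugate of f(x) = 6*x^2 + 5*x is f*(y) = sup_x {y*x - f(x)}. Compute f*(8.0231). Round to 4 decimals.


f*(y) = sup_x {y*x - a*x^2 - b*x} = sup_x {(y-b)*x - a*x^2}
FOC: (y - b) - 2a*x = 0 => x* = (y - b)/(2a)
x* = (8.0231 - 5)/(2*6) = 0.2519
f*(8.0231) = (y-b)^2/(4a) = (8.0231 - 5)^2/(4*6)
= 9.1391/24 = 0.3808


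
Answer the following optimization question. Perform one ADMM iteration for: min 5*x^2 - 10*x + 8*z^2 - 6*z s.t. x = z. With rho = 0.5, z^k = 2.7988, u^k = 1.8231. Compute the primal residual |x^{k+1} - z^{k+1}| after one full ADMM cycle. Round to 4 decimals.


ADMM iteration with rho = 0.5, z^k = 2.7988, u^k = 1.8231
Step 1: x-update.
Minimize 5*x^2 - 10*x + (0.5/2)*(x - 2.7988 + 1.8231)^2
FOC: (2*5 + 0.5)*x = 10 + 0.5*(2.7988 - 1.8231)
x^{k+1} = 0.9988
Step 2: z-update.
Minimize 8*z^2 - 6*z + (0.5/2)*(0.9988 - z + 1.8231)^2
FOC: (2*8 + 0.5)*z = 6 + 0.5*(0.9988 + 1.8231)
z^{k+1} = 0.4491
Step 3: u-update.
u^{k+1} = 1.8231 + 0.9988 - 0.4491 = 2.3728
Step 4: Primal residual = |0.9988 - 0.4491| = 0.5497


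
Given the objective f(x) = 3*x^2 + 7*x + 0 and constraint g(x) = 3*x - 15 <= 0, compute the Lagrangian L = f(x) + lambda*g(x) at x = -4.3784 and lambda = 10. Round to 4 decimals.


Step 1: Evaluate f(x).
f(-4.3784) = 3*(-4.3784)^2 + 7*(-4.3784) + 0 = 26.8624
Step 2: Evaluate g(x).
g(-4.3784) = 3*-4.3784 - 15 = -28.1352
Step 3: Compute Lagrangian.
L = 26.8624 + 10*-28.1352 = -254.4896


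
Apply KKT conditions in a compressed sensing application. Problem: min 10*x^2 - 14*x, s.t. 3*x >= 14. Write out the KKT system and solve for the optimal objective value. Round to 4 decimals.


Step 1: Try lambda = 0 (constraint inactive).
x_unc = 14/(2*10) = 0.7
Check: 3*0.7 = 2.1 < 14 -- violated!
Step 2: Constraint must be active: 3*x = 14
x* = 14/3 = 4.6667 (rounded; the exact value 14/3 is used below)
lambda = (2*10*(14/3) - 14)/3 = 26.4444
Step 3: Compute optimal value.
f(x*) = 10*(14/3)^2 - 14*(14/3) = 152.4444


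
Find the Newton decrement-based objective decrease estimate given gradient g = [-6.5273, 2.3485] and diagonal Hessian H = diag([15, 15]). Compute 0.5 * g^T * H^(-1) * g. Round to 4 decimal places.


Step 1: H is diagonal, so H^(-1) * g = [-0.4352, 0.1566].
Step 2: g^T H^(-1) g = sum_i g_i^2 / H_ii
  = (-6.5273)^2/15 + (2.3485)^2/15
  = 2.8404 + 0.3677 = 3.2081
Step 3: Objective decrease = 0.5 * g^T H^(-1) g = 1.604


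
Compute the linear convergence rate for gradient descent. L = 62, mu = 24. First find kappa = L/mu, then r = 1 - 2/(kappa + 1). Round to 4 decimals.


Step 1: Compute the condition number.
kappa = L/mu = 62/24 = 2.5833
Step 2: Compute the convergence rate.
r = 1 - 2/(kappa + 1) = 1 - 2*mu/(L + mu) = (L - mu)/(L + mu) = 38/86 = 0.4419


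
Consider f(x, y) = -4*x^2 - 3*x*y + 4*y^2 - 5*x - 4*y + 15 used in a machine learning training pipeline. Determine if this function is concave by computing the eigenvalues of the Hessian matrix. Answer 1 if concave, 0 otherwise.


The Hessian of f(x,y) = -4*x^2 - 3*x*y + 4*y^2 - 5*x - 4*y + 15 is:
H = [[-8, -3], [-3, 8]]
Trace = -8 + 8 = 0
Determinant = -8*8 - (-3)^2 = -73
Discriminant = (0)^2 - 4*-73 = 292.0
Eigenvalues: lambda_1 = -8.544, lambda_2 = 8.544
The function is not concave.

0


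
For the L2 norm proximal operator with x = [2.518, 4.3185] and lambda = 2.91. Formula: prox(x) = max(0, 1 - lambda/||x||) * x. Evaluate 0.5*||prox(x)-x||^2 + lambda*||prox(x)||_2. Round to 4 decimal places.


Step 1: Compute ||x||.
||x|| = 4.999
Step 2: Compute scaling factor.
scale = max(0, 1 - 2.91/4.999) = 0.4179
Step 3: prox(x) = [1.0522, 1.8046]
||prox(x)|| = 2.089
Step 4: Proximal objective.
0.5*||prox-x||^2 = 4.2341
lambda*||prox|| = 6.079
Total = 10.313


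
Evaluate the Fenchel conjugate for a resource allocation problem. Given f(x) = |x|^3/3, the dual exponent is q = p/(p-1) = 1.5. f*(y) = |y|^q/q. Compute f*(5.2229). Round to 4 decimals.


The conjugate exponent q satisfies 1/p + 1/q = 1.
p = 3, so q = 3/(3 - 1) = 1.5
|y|^q = 5.2229^1.5 = 11.9362
f*(5.2229) = 11.9362 / 1.5 = 7.9575


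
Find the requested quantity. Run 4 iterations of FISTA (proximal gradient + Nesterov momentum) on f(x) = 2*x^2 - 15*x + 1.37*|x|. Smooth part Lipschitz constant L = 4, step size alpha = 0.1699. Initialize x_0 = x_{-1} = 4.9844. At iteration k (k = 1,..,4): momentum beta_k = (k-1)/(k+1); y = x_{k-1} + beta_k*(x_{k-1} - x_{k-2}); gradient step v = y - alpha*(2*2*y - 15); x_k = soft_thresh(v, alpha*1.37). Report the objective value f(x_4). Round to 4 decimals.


FISTA on f(x) = 2*x^2 - 15*x + 1.37*|x|
L = 4, alpha = 0.1699
Iteration 1: beta = 0.0, y = 4.9844 + 0.0*(4.9844 - 4.9844) = 4.9844
  grad(y) = 4.9376, v = y - alpha*grad = 4.1455
  prox(v) = soft_thresh(4.1455, 0.2328) = 3.9127
Iteration 2: beta = 0.3333, y = 3.9127 + 0.3333*(3.9127 - 4.9844) = 3.5555
  grad(y) = -0.7779, v = y - alpha*grad = 3.6877
  prox(v) = soft_thresh(3.6877, 0.2328) = 3.4549
Iteration 3: beta = 0.5, y = 3.4549 + 0.5*(3.4549 - 3.9127) = 3.226
  grad(y) = -2.0959, v = y - alpha*grad = 3.5821
  prox(v) = soft_thresh(3.5821, 0.2328) = 3.3494
Iteration 4: beta = 0.6, y = 3.3494 + 0.6*(3.3494 - 3.4549) = 3.286
  grad(y) = -1.856, v = y - alpha*grad = 3.6013
  prox(v) = soft_thresh(3.6013, 0.2328) = 3.3686
f(x_4) = 2*3.3686^2 - 15*3.3686 + 1.37*|3.3686| = -23.2191


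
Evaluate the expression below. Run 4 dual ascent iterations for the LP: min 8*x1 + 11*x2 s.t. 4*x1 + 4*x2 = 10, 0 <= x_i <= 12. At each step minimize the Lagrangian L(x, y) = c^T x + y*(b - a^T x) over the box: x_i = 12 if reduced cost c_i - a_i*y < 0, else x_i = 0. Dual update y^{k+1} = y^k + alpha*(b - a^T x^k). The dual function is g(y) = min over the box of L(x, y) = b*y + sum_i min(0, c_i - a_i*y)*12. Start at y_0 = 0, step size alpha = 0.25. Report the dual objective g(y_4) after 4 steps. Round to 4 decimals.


Dual ascent for LP: min 8*x1 + 11*x2, 4*x1 + 4*x2 = 10, 0 <= x_i <= 12
Step 1: y^k = 0.0, reduced costs: (8.0, 11.0)
  x^k = (0.0, 0.0), subgradient = b - a^T x = 10.0
  y^{k+1} = 0.0 + 0.25*10.0 = 2.5
Step 2: y^k = 2.5, reduced costs: (-2.0, 1.0)
  x^k = (12.0, 0.0), subgradient = b - a^T x = -38.0
  y^{k+1} = 2.5 + 0.25*-38.0 = -7.0
Step 3: y^k = -7.0, reduced costs: (36.0, 39.0)
  x^k = (0.0, 0.0), subgradient = b - a^T x = 10.0
  y^{k+1} = -7.0 + 0.25*10.0 = -4.5
Step 4: y^k = -4.5, reduced costs: (26.0, 29.0)
  x^k = (0.0, 0.0), subgradient = b - a^T x = 10.0
  y^{k+1} = -4.5 + 0.25*10.0 = -2.0
Dual objective at y_4 = -2.0: reduced costs (16.0, 19.0), box minimizer x = (0.0, 0.0)
g(y_4) = b*y + (c1 - a1*y)*x1 + (c2 - a2*y)*x2 = 10*(-2.0) + 16.0*0.0 + 19.0*0.0 = -20.0 + 0.0 + 0.0 = -20.0


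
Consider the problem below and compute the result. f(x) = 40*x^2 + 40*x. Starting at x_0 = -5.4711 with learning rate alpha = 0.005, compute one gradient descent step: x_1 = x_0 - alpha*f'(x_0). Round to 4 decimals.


We compute the gradient at x_0 and apply the update.
f'(x) = 80*x + 40
f'(-5.4711) = 80*-5.4711 + 40 = -397.688
x_1 = -5.4711 - 0.005*-397.688 = -3.4827


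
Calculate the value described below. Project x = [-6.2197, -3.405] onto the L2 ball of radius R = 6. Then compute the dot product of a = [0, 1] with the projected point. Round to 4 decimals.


Step 1: Compute ||x|| (intermediates to 6 decimals).
||x|| = sqrt((-6.2197)^2 + (-3.405)^2) = 7.090747
Step 2: Project.
Since ||x|| > R, scale = R/||x|| = 6/7.090747 = 0.846173, proj(x) = scale * x
proj(x) = [-5.262942, -2.881219]
Step 3: Dot product.
a^T * proj(x) = 0*(-5.262942) + 1*(-2.881219) = -2.8812


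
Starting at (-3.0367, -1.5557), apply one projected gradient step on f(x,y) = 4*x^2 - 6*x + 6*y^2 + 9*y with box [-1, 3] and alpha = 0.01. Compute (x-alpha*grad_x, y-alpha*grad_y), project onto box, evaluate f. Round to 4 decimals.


Step 1: Compute gradient at (-3.0367, -1.5557).
grad_x = 2*4*-3.0367 - 6 = -30.2936
grad_y = 2*6*-1.5557 + 9 = -9.6684
Step 2: Gradient step.
x_raw = -3.0367 - 0.01*-30.2936 = -2.7338
y_raw = -1.5557 - 0.01*-9.6684 = -1.459
Step 3: Project onto [-1, 3].
x_proj = clip(-2.7338) = -1.0
y_proj = clip(-1.459) = -1.0
Step 4: Evaluate f.
f(-1.0, -1.0) = 7.0


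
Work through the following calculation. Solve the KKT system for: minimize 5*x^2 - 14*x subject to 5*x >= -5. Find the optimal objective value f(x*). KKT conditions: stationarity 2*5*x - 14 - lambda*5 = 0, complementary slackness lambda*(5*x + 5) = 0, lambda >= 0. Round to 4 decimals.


Step 1: Try lambda = 0 (constraint inactive).
Stationarity: 2*5*x - 14 = 0
x* = 14/(2*5) = 1.4
Check constraint: 5*1.4 = 7.0 >= -5 -- satisfied.
Step 2: Compute optimal value.
f(x*) = 5*1.4^2 - 14*1.4 = -9.8


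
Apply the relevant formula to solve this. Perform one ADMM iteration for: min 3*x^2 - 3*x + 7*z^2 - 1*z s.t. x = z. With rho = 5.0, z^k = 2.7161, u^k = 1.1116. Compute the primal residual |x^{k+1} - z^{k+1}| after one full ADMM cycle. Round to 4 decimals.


ADMM iteration with rho = 5.0, z^k = 2.7161, u^k = 1.1116
Step 1: x-update.
Minimize 3*x^2 - 3*x + (5.0/2)*(x - 2.7161 + 1.1116)^2
FOC: (2*3 + 5.0)*x = 3 + 5.0*(2.7161 - 1.1116)
x^{k+1} = 1.002
Step 2: z-update.
Minimize 7*z^2 - 1*z + (5.0/2)*(1.002 - z + 1.1116)^2
FOC: (2*7 + 5.0)*z = 1 + 5.0*(1.002 + 1.1116)
z^{k+1} = 0.6089
Step 3: u-update.
u^{k+1} = 1.1116 + 1.002 - 0.6089 = 1.5048
Step 4: Primal residual = |1.002 - 0.6089| = 0.3932


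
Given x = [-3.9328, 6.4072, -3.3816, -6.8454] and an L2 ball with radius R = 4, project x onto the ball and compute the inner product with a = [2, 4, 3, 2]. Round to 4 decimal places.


Step 1: Compute ||x|| (intermediates to 6 decimals).
||x|| = sqrt((-3.9328)^2 + 6.4072^2 + (-3.3816)^2 + (-6.8454)^2) = 10.715122
Step 2: Project.
Since ||x|| > R, scale = R/||x|| = 4/10.715122 = 0.373304, proj(x) = scale * x
proj(x) = [-1.46813, 2.391833, -1.262365, -2.555415]
Step 3: Dot product.
a^T * proj(x) = 2*(-1.46813) + 4*2.391833 + 3*(-1.262365) + 2*(-2.555415) = -2.2669


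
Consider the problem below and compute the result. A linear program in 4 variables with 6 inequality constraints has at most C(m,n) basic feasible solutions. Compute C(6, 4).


Each vertex corresponds to some choice of n active constraints out of m, so the number of vertices is at most C(m, n) = m! / (n!(m-n)!).
m = 6, n = 4
Numerator: 6 * 5 * 4 * 3
Denominator: 4! = 24
C(6, 4) = 15


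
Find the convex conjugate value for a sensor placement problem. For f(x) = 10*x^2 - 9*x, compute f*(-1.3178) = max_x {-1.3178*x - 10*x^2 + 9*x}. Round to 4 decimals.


f*(y) = sup_x {y*x - a*x^2 - b*x} = sup_x {(y-b)*x - a*x^2}
FOC: (y - b) - 2a*x = 0 => x* = (y - b)/(2a)
x* = (-1.3178 + 9)/(2*10) = 0.3841
f*(-1.3178) = (y-b)^2/(4a) = (-1.3178 + 9)^2/(4*10)
= 59.0162/40 = 1.4754


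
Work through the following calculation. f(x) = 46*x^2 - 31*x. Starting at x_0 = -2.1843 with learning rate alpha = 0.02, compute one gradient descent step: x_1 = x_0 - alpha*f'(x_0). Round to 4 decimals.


We compute the gradient at x_0 and apply the update.
f'(x) = 92*x - 31
f'(-2.1843) = 92*-2.1843 - 31 = -231.9556
x_1 = -2.1843 - 0.02*-231.9556 = 2.4548


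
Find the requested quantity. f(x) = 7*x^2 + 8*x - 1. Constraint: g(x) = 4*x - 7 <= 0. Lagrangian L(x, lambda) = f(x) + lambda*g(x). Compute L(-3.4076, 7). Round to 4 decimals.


Step 1: Evaluate f(x).
f(-3.4076) = 7*(-3.4076)^2 + 8*(-3.4076) - 1 = 53.0214
Step 2: Evaluate g(x).
g(-3.4076) = 4*-3.4076 - 7 = -20.6304
Step 3: Compute Lagrangian.
L = 53.0214 + 7*-20.6304 = -91.3914


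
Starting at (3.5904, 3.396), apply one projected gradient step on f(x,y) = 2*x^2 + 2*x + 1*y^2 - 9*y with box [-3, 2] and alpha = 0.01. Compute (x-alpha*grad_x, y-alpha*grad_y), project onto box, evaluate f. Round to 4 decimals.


Step 1: Compute gradient at (3.5904, 3.396).
grad_x = 2*2*3.5904 + 2 = 16.3616
grad_y = 2*1*3.396 - 9 = -2.208
Step 2: Gradient step.
x_raw = 3.5904 - 0.01*16.3616 = 3.4268
y_raw = 3.396 - 0.01*-2.208 = 3.4181
Step 3: Project onto [-3, 2].
x_proj = clip(3.4268) = 2.0
y_proj = clip(3.4181) = 2.0
Step 4: Evaluate f.
f(2.0, 2.0) = -2.0


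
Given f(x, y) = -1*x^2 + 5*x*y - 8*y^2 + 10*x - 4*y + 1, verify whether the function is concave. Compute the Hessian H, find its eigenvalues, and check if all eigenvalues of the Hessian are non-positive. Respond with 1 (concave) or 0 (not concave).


The Hessian of f(x,y) = -1*x^2 + 5*x*y - 8*y^2 + 10*x - 4*y + 1 is:
H = [[-2, 5], [5, -16]]
Trace = -2 - 16 = -18
Determinant = -2*-16 - (5)^2 = 7
Discriminant = (-18)^2 - 4*7 = 296.0
Eigenvalues: lambda_1 = -17.6023, lambda_2 = -0.3977
The function is concave.

1


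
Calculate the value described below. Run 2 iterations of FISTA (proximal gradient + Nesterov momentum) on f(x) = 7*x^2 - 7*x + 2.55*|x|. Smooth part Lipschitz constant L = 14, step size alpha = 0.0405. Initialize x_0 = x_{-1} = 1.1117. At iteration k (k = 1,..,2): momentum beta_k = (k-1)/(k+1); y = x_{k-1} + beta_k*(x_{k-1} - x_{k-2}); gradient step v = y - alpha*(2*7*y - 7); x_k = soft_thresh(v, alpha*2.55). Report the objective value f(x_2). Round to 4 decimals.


FISTA on f(x) = 7*x^2 - 7*x + 2.55*|x|
L = 14, alpha = 0.0405
Iteration 1: beta = 0.0, y = 1.1117 + 0.0*(1.1117 - 1.1117) = 1.1117
  grad(y) = 8.5638, v = y - alpha*grad = 0.7649
  prox(v) = soft_thresh(0.7649, 0.1033) = 0.6616
Iteration 2: beta = 0.3333, y = 0.6616 + 0.3333*(0.6616 - 1.1117) = 0.5116
  grad(y) = 0.1618, v = y - alpha*grad = 0.505
  prox(v) = soft_thresh(0.505, 0.1033) = 0.4017
f(x_2) = 7*0.4017^2 - 7*0.4017 + 2.55*|0.4017| = -0.658
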